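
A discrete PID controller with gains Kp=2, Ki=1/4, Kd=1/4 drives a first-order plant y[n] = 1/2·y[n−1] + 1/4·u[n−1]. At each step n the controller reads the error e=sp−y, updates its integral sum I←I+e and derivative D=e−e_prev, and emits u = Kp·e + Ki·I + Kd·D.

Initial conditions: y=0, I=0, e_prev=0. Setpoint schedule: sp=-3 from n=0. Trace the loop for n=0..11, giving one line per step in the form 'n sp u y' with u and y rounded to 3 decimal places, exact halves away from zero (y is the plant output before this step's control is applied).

(exact arithmetic carried between steps; '≈' marks a value shown rounded to 6 d.p. or computed from one; I and e_prev carry over from the previous line; the table rounds u and y to 3 d.p., halves away from zero)
n=0: y=0, sp=-3, e=sp−y=-3; I=-3, D=e−e_prev=-3; u=2·(-3)+1/4·(-3)+1/4·(-3)=-7.5; next y=1/2·0+1/4·(-7.5)=-1.875
n=1: y=-1.875, sp=-3, e=sp−y=-1.125; I=-4.125, D=e−e_prev=1.875; u=2·(-1.125)+1/4·(-4.125)+1/4·1.875=-2.8125; next y=1/2·(-1.875)+1/4·(-2.8125)=-1.640625
n=2: y=-1.640625, sp=-3, e=sp−y=-1.359375; I=-5.484375, D=e−e_prev=-0.234375; u=2·(-1.359375)+1/4·(-5.484375)+1/4·(-0.234375)≈-4.148438; next y=1/2·(-1.640625)+1/4·(-4.148438)≈-1.857422
n=3: y≈-1.857422, sp=-3, e=sp−y≈-1.142578; I≈-6.626953, D=e−e_prev≈0.216797; u=2·(-1.142578)+1/4·(-6.626953)+1/4·0.216797≈-3.887695; next y=1/2·(-1.857422)+1/4·(-3.887695)≈-1.900635
n=4: y≈-1.900635, sp=-3, e=sp−y≈-1.099365; I≈-7.726318, D=e−e_prev≈0.043213; u=2·(-1.099365)+1/4·(-7.726318)+1/4·0.043213≈-4.119507; next y=1/2·(-1.900635)+1/4·(-4.119507)≈-1.980194
n=5: y≈-1.980194, sp=-3, e=sp−y≈-1.019806; I≈-8.746124, D=e−e_prev≈0.079559; u=2·(-1.019806)+1/4·(-8.746124)+1/4·0.079559≈-4.206253; next y=1/2·(-1.980194)+1/4·(-4.206253)≈-2.041660
n=6: y≈-2.041660, sp=-3, e=sp−y≈-0.958340; I≈-9.704464, D=e−e_prev≈0.061466; u=2·(-0.958340)+1/4·(-9.704464)+1/4·0.061466≈-4.327429; next y=1/2·(-2.041660)+1/4·(-4.327429)≈-2.102687
n=7: y≈-2.102687, sp=-3, e=sp−y≈-0.897313; I≈-10.601777, D=e−e_prev≈0.061027; u=2·(-0.897313)+1/4·(-10.601777)+1/4·0.061027≈-4.429813; next y=1/2·(-2.102687)+1/4·(-4.429813)≈-2.158797
n=8: y≈-2.158797, sp=-3, e=sp−y≈-0.841203; I≈-11.442980, D=e−e_prev≈0.056109; u=2·(-0.841203)+1/4·(-11.442980)+1/4·0.056109≈-4.529124; next y=1/2·(-2.158797)+1/4·(-4.529124)≈-2.211679
n=9: y≈-2.211679, sp=-3, e=sp−y≈-0.788321; I≈-12.231300, D=e−e_prev≈0.052883; u=2·(-0.788321)+1/4·(-12.231300)+1/4·0.052883≈-4.621246; next y=1/2·(-2.211679)+1/4·(-4.621246)≈-2.261151
n=10: y≈-2.261151, sp=-3, e=sp−y≈-0.738849; I≈-12.970149, D=e−e_prev≈0.049472; u=2·(-0.738849)+1/4·(-12.970149)+1/4·0.049472≈-4.707867; next y=1/2·(-2.261151)+1/4·(-4.707867)≈-2.307542
n=11: y≈-2.307542, sp=-3, e=sp−y≈-0.692458; I≈-13.662607, D=e−e_prev≈0.046391; u=2·(-0.692458)+1/4·(-13.662607)+1/4·0.046391≈-4.788969; next y=1/2·(-2.307542)+1/4·(-4.788969)≈-2.351013

0 -3 -7.500 0.000
1 -3 -2.813 -1.875
2 -3 -4.148 -1.641
3 -3 -3.888 -1.857
4 -3 -4.120 -1.901
5 -3 -4.206 -1.980
6 -3 -4.327 -2.042
7 -3 -4.430 -2.103
8 -3 -4.529 -2.159
9 -3 -4.621 -2.212
10 -3 -4.708 -2.261
11 -3 -4.789 -2.308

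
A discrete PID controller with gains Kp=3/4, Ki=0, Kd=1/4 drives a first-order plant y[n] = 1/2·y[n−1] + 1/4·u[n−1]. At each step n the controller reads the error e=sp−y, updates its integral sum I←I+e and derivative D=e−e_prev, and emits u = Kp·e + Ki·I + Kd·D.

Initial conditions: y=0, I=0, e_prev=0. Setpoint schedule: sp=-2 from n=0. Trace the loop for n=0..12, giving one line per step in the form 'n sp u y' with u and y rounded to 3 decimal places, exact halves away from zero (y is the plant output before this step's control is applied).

0 -2 -2.000 0.000
1 -2 -1.000 -0.500
2 -2 -1.125 -0.500
3 -2 -1.094 -0.531
4 -2 -1.094 -0.539
5 -2 -1.092 -0.543
6 -2 -1.091 -0.544
7 -2 -1.091 -0.545
8 -2 -1.091 -0.545
9 -2 -1.091 -0.545
10 -2 -1.091 -0.545
11 -2 -1.091 -0.545
12 -2 -1.091 -0.545

(exact arithmetic carried between steps; '≈' marks a value shown rounded to 6 d.p. or computed from one; I and e_prev carry over from the previous line; the table rounds u and y to 3 d.p., halves away from zero)
n=0: y=0, sp=-2, e=sp−y=-2; I=-2, D=e−e_prev=-2; u=3/4·(-2)+0·(-2)+1/4·(-2)=-2; next y=1/2·0+1/4·(-2)=-0.5
n=1: y=-0.5, sp=-2, e=sp−y=-1.5; I=-3.5, D=e−e_prev=0.5; u=3/4·(-1.5)+0·(-3.5)+1/4·0.5=-1; next y=1/2·(-0.5)+1/4·(-1)=-0.5
n=2: y=-0.5, sp=-2, e=sp−y=-1.5; I=-5, D=e−e_prev=0; u=3/4·(-1.5)+0·(-5)+1/4·0=-1.125; next y=1/2·(-0.5)+1/4·(-1.125)=-0.53125
n=3: y=-0.53125, sp=-2, e=sp−y=-1.46875; I=-6.46875, D=e−e_prev=0.03125; u=3/4·(-1.46875)+0·(-6.46875)+1/4·0.03125=-1.09375; next y=1/2·(-0.53125)+1/4·(-1.09375)≈-0.539063
n=4: y≈-0.539063, sp=-2, e=sp−y≈-1.460938; I≈-7.929688, D=e−e_prev≈0.007813; u=3/4·(-1.460938)+0·(-7.929688)+1/4·0.007813≈-1.09375; next y=1/2·(-0.539063)+1/4·(-1.09375)≈-0.542969
n=5: y≈-0.542969, sp=-2, e=sp−y≈-1.457031; I≈-9.386719, D=e−e_prev≈0.003906; u=3/4·(-1.457031)+0·(-9.386719)+1/4·0.003906≈-1.091797; next y=1/2·(-0.542969)+1/4·(-1.091797)≈-0.544434
n=6: y≈-0.544434, sp=-2, e=sp−y≈-1.455566; I≈-10.842285, D=e−e_prev≈0.001465; u=3/4·(-1.455566)+0·(-10.842285)+1/4·0.001465≈-1.091309; next y=1/2·(-0.544434)+1/4·(-1.091309)≈-0.545044
n=7: y≈-0.545044, sp=-2, e=sp−y≈-1.454956; I≈-12.297241, D=e−e_prev≈0.000610; u=3/4·(-1.454956)+0·(-12.297241)+1/4·0.000610≈-1.091064; next y=1/2·(-0.545044)+1/4·(-1.091064)≈-0.545288
n=8: y≈-0.545288, sp=-2, e=sp−y≈-1.454712; I≈-13.751953, D=e−e_prev≈0.000244; u=3/4·(-1.454712)+0·(-13.751953)+1/4·0.000244≈-1.090973; next y=1/2·(-0.545288)+1/4·(-1.090973)≈-0.545387
n=9: y≈-0.545387, sp=-2, e=sp−y≈-1.454613; I≈-15.206566, D=e−e_prev≈0.000099; u=3/4·(-1.454613)+0·(-15.206566)+1/4·0.000099≈-1.090935; next y=1/2·(-0.545387)+1/4·(-1.090935)≈-0.545427
n=10: y≈-0.545427, sp=-2, e=sp−y≈-1.454573; I≈-16.661139, D=e−e_prev≈0.000040; u=3/4·(-1.454573)+0·(-16.661139)+1/4·0.000040≈-1.090919; next y=1/2·(-0.545427)+1/4·(-1.090919)≈-0.545444
n=11: y≈-0.545444, sp=-2, e=sp−y≈-1.454556; I≈-18.115695, D=e−e_prev≈0.000016; u=3/4·(-1.454556)+0·(-18.115695)+1/4·0.000016≈-1.090913; next y=1/2·(-0.545444)+1/4·(-1.090913)≈-0.545450
n=12: y≈-0.545450, sp=-2, e=sp−y≈-1.454550; I≈-19.570245, D=e−e_prev≈0.000007; u=3/4·(-1.454550)+0·(-19.570245)+1/4·0.000007≈-1.090911; next y=1/2·(-0.545450)+1/4·(-1.090911)≈-0.545453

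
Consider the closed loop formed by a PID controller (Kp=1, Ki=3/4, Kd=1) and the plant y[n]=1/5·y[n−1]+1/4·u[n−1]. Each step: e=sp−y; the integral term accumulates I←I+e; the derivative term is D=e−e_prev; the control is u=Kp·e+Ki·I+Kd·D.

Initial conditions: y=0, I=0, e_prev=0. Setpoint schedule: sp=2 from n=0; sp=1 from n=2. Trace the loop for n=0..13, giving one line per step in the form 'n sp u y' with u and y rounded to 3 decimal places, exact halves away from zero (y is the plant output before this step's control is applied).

0 2 5.500 0.000
1 2 1.219 1.375
2 1 2.500 0.580
3 1 2.576 0.741
4 1 2.790 0.792
5 1 2.822 0.856
6 1 2.937 0.877
7 1 2.960 0.910
8 1 3.027 0.922
9 1 3.045 0.941
10 1 3.085 0.949
11 1 3.099 0.961
12 1 3.124 0.967
13 1 3.134 0.974

(exact arithmetic carried between steps; '≈' marks a value shown rounded to 6 d.p. or computed from one; I and e_prev carry over from the previous line; the table rounds u and y to 3 d.p., halves away from zero)
n=0: y=0, sp=2, e=sp−y=2; I=2, D=e−e_prev=2; u=1·2+3/4·2+1·2=5.5; next y=1/5·0+1/4·5.5=1.375
n=1: y=1.375, sp=2, e=sp−y=0.625; I=2.625, D=e−e_prev=-1.375; u=1·0.625+3/4·2.625+1·(-1.375)=1.21875; next y=1/5·1.375+1/4·1.21875≈0.579688
n=2: y≈0.579688, sp=1, e=sp−y≈0.420313; I≈3.045313, D=e−e_prev≈-0.204688; u=1·0.420313+3/4·3.045313+1·(-0.204688)≈2.499609; next y=1/5·0.579688+1/4·2.499609≈0.740840
n=3: y≈0.740840, sp=1, e=sp−y≈0.259160; I≈3.304473, D=e−e_prev≈-0.161152; u=1·0.259160+3/4·3.304473+1·(-0.161152)≈2.576362; next y=1/5·0.740840+1/4·2.576362≈0.792259
n=4: y≈0.792259, sp=1, e=sp−y≈0.207741; I≈3.512214, D=e−e_prev≈-0.051419; u=1·0.207741+3/4·3.512214+1·(-0.051419)≈2.790483; next y=1/5·0.792259+1/4·2.790483≈0.856073
n=5: y≈0.856073, sp=1, e=sp−y≈0.143927; I≈3.656142, D=e−e_prev≈-0.063814; u=1·0.143927+3/4·3.656142+1·(-0.063814)≈2.822220; next y=1/5·0.856073+1/4·2.822220≈0.876769
n=6: y≈0.876769, sp=1, e=sp−y≈0.123231; I≈3.779372, D=e−e_prev≈-0.020697; u=1·0.123231+3/4·3.779372+1·(-0.020697)≈2.937063; next y=1/5·0.876769+1/4·2.937063≈0.909620
n=7: y≈0.909620, sp=1, e=sp−y≈0.090380; I≈3.869753, D=e−e_prev≈-0.032850; u=1·0.090380+3/4·3.869753+1·(-0.032850)≈2.959845; next y=1/5·0.909620+1/4·2.959845≈0.921885
n=8: y≈0.921885, sp=1, e=sp−y≈0.078115; I≈3.947867, D=e−e_prev≈-0.012265; u=1·0.078115+3/4·3.947867+1·(-0.012265)≈3.026750; next y=1/5·0.921885+1/4·3.026750≈0.941065
n=9: y≈0.941065, sp=1, e=sp−y≈0.058935; I≈4.006803, D=e−e_prev≈-0.019179; u=1·0.058935+3/4·4.006803+1·(-0.019179)≈3.044858; next y=1/5·0.941065+1/4·3.044858≈0.949427
n=10: y≈0.949427, sp=1, e=sp−y≈0.050573; I≈4.057375, D=e−e_prev≈-0.008363; u=1·0.050573+3/4·4.057375+1·(-0.008363)≈3.085241; next y=1/5·0.949427+1/4·3.085241≈0.961196
n=11: y≈0.961196, sp=1, e=sp−y≈0.038804; I≈4.096180, D=e−e_prev≈-0.011768; u=1·0.038804+3/4·4.096180+1·(-0.011768)≈3.099171; next y=1/5·0.961196+1/4·3.099171≈0.967032
n=12: y≈0.967032, sp=1, e=sp−y≈0.032968; I≈4.129148, D=e−e_prev≈-0.005836; u=1·0.032968+3/4·4.129148+1·(-0.005836)≈3.123993; next y=1/5·0.967032+1/4·3.123993≈0.974405
n=13: y≈0.974405, sp=1, e=sp−y≈0.025595; I≈4.154743, D=e−e_prev≈-0.007373; u=1·0.025595+3/4·4.154743+1·(-0.007373)≈3.134280; next y=1/5·0.974405+1/4·3.134280≈0.978451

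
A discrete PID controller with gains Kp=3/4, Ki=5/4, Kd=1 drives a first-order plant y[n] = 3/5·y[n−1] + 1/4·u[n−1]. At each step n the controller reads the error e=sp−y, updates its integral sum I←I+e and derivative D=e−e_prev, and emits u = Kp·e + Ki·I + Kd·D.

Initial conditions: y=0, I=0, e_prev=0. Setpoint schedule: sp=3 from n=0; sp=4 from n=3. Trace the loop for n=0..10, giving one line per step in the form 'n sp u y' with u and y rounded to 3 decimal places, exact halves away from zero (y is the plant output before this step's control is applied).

0 3 9.000 0.000
1 3 3.000 2.250
2 3 6.638 2.100
3 4 8.154 2.919
4 4 6.712 3.790
5 4 7.359 3.952
6 4 6.804 4.211
7 4 6.749 4.228
8 4 6.493 4.224
9 4 6.408 4.158
10 4 6.328 4.097

(exact arithmetic carried between steps; '≈' marks a value shown rounded to 6 d.p. or computed from one; I and e_prev carry over from the previous line; the table rounds u and y to 3 d.p., halves away from zero)
n=0: y=0, sp=3, e=sp−y=3; I=3, D=e−e_prev=3; u=3/4·3+5/4·3+1·3=9; next y=3/5·0+1/4·9=2.25
n=1: y=2.25, sp=3, e=sp−y=0.75; I=3.75, D=e−e_prev=-2.25; u=3/4·0.75+5/4·3.75+1·(-2.25)=3; next y=3/5·2.25+1/4·3=2.1
n=2: y=2.1, sp=3, e=sp−y=0.9; I=4.65, D=e−e_prev=0.15; u=3/4·0.9+5/4·4.65+1·0.15=6.6375; next y=3/5·2.1+1/4·6.6375=2.919375
n=3: y=2.919375, sp=4, e=sp−y=1.080625; I=5.730625, D=e−e_prev=0.180625; u=3/4·1.080625+5/4·5.730625+1·0.180625=8.154375; next y=3/5·2.919375+1/4·8.154375≈3.790219
n=4: y≈3.790219, sp=4, e=sp−y≈0.209781; I≈5.940406, D=e−e_prev≈-0.870844; u=3/4·0.209781+5/4·5.940406+1·(-0.870844)≈6.712; next y=3/5·3.790219+1/4·6.712≈3.952131
n=5: y≈3.952131, sp=4, e=sp−y≈0.047869; I≈5.988275, D=e−e_prev≈-0.161913; u=3/4·0.047869+5/4·5.988275+1·(-0.161913)≈7.359333; next y=3/5·3.952131+1/4·7.359333≈4.211112
n=6: y≈4.211112, sp=4, e=sp−y≈-0.211112; I≈5.777163, D=e−e_prev≈-0.258981; u=3/4·(-0.211112)+5/4·5.777163+1·(-0.258981)≈6.804139; next y=3/5·4.211112+1/4·6.804139≈4.227702
n=7: y≈4.227702, sp=4, e=sp−y≈-0.227702; I≈5.549461, D=e−e_prev≈-0.016590; u=3/4·(-0.227702)+5/4·5.549461+1·(-0.016590)≈6.749460; next y=3/5·4.227702+1/4·6.749460≈4.223986
n=8: y≈4.223986, sp=4, e=sp−y≈-0.223986; I≈5.325475, D=e−e_prev≈0.003716; u=3/4·(-0.223986)+5/4·5.325475+1·0.003716≈6.492570; next y=3/5·4.223986+1/4·6.492570≈4.157534
n=9: y≈4.157534, sp=4, e=sp−y≈-0.157534; I≈5.167941, D=e−e_prev≈0.066452; u=3/4·(-0.157534)+5/4·5.167941+1·0.066452≈6.408227; next y=3/5·4.157534+1/4·6.408227≈4.096577
n=10: y≈4.096577, sp=4, e=sp−y≈-0.096577; I≈5.071363, D=e−e_prev≈0.060957; u=3/4·(-0.096577)+5/4·5.071363+1·0.060957≈6.327728; next y=3/5·4.096577+1/4·6.327728≈4.039878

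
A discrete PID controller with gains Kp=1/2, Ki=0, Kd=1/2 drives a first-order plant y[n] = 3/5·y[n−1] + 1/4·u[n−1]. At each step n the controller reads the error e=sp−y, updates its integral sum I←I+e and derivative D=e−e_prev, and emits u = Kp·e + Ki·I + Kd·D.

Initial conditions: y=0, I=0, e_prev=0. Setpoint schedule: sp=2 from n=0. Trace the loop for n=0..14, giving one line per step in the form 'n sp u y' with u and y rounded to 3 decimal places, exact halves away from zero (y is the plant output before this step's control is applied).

(exact arithmetic carried between steps; '≈' marks a value shown rounded to 6 d.p. or computed from one; I and e_prev carry over from the previous line; the table rounds u and y to 3 d.p., halves away from zero)
n=0: y=0, sp=2, e=sp−y=2; I=2, D=e−e_prev=2; u=1/2·2+0·2+1/2·2=2; next y=3/5·0+1/4·2=0.5
n=1: y=0.5, sp=2, e=sp−y=1.5; I=3.5, D=e−e_prev=-0.5; u=1/2·1.5+0·3.5+1/2·(-0.5)=0.5; next y=3/5·0.5+1/4·0.5=0.425
n=2: y=0.425, sp=2, e=sp−y=1.575; I=5.075, D=e−e_prev=0.075; u=1/2·1.575+0·5.075+1/2·0.075=0.825; next y=3/5·0.425+1/4·0.825=0.46125
n=3: y=0.46125, sp=2, e=sp−y=1.53875; I=6.61375, D=e−e_prev=-0.03625; u=1/2·1.53875+0·6.61375+1/2·(-0.03625)=0.75125; next y=3/5·0.46125+1/4·0.75125≈0.464563
n=4: y≈0.464563, sp=2, e=sp−y≈1.535438; I≈8.149188, D=e−e_prev≈-0.003313; u=1/2·1.535438+0·8.149188+1/2·(-0.003313)≈0.766063; next y=3/5·0.464563+1/4·0.766063≈0.470253
n=5: y≈0.470253, sp=2, e=sp−y≈1.529747; I≈9.678934, D=e−e_prev≈-0.005691; u=1/2·1.529747+0·9.678934+1/2·(-0.005691)≈0.762028; next y=3/5·0.470253+1/4·0.762028≈0.472659
n=6: y≈0.472659, sp=2, e=sp−y≈1.527341; I≈11.206275, D=e−e_prev≈-0.002406; u=1/2·1.527341+0·11.206275+1/2·(-0.002406)≈0.762468; next y=3/5·0.472659+1/4·0.762468≈0.474212
n=7: y≈0.474212, sp=2, e=sp−y≈1.525788; I≈12.732063, D=e−e_prev≈-0.001553; u=1/2·1.525788+0·12.732063+1/2·(-0.001553)≈0.762117; next y=3/5·0.474212+1/4·0.762117≈0.475057
n=8: y≈0.475057, sp=2, e=sp−y≈1.524943; I≈14.257007, D=e−e_prev≈-0.000844; u=1/2·1.524943+0·14.257007+1/2·(-0.000844)≈0.762049; next y=3/5·0.475057+1/4·0.762049≈0.475546
n=9: y≈0.475546, sp=2, e=sp−y≈1.524454; I≈15.781460, D=e−e_prev≈-0.000490; u=1/2·1.524454+0·15.781460+1/2·(-0.000490)≈0.761982; next y=3/5·0.475546+1/4·0.761982≈0.475823
n=10: y≈0.475823, sp=2, e=sp−y≈1.524177; I≈17.305637, D=e−e_prev≈-0.000277; u=1/2·1.524177+0·17.305637+1/2·(-0.000277)≈0.761950; next y=3/5·0.475823+1/4·0.761950≈0.475981
n=11: y≈0.475981, sp=2, e=sp−y≈1.524019; I≈18.829655, D=e−e_prev≈-0.000158; u=1/2·1.524019+0·18.829655+1/2·(-0.000158)≈0.761930; next y=3/5·0.475981+1/4·0.761930≈0.476071
n=12: y≈0.476071, sp=2, e=sp−y≈1.523929; I≈20.353584, D=e−e_prev≈-0.000090; u=1/2·1.523929+0·20.353584+1/2·(-0.000090)≈0.761919; next y=3/5·0.476071+1/4·0.761919≈0.476123
n=13: y≈0.476123, sp=2, e=sp−y≈1.523877; I≈21.877461, D=e−e_prev≈-0.000051; u=1/2·1.523877+0·21.877461+1/2·(-0.000051)≈0.761913; next y=3/5·0.476123+1/4·0.761913≈0.476152
n=14: y≈0.476152, sp=2, e=sp−y≈1.523848; I≈23.401309, D=e−e_prev≈-0.000029; u=1/2·1.523848+0·23.401309+1/2·(-0.000029)≈0.761909; next y=3/5·0.476152+1/4·0.761909≈0.476168

0 2 2.000 0.000
1 2 0.500 0.500
2 2 0.825 0.425
3 2 0.751 0.461
4 2 0.766 0.465
5 2 0.762 0.470
6 2 0.762 0.473
7 2 0.762 0.474
8 2 0.762 0.475
9 2 0.762 0.476
10 2 0.762 0.476
11 2 0.762 0.476
12 2 0.762 0.476
13 2 0.762 0.476
14 2 0.762 0.476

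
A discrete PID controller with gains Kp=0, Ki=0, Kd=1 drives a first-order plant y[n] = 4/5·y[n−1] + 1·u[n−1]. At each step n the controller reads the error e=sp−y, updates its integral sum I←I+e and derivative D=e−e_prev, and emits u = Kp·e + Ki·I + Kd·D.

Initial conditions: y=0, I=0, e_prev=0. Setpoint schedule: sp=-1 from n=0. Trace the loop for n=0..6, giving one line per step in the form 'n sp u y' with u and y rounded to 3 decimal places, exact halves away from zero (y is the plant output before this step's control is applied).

(exact arithmetic carried between steps; '≈' marks a value shown rounded to 6 d.p. or computed from one; I and e_prev carry over from the previous line; the table rounds u and y to 3 d.p., halves away from zero)
n=0: y=0, sp=-1, e=sp−y=-1; I=-1, D=e−e_prev=-1; u=0·(-1)+0·(-1)+1·(-1)=-1; next y=4/5·0+1·(-1)=-1
n=1: y=-1, sp=-1, e=sp−y=0; I=-1, D=e−e_prev=1; u=0·0+0·(-1)+1·1=1; next y=4/5·(-1)+1·1=0.2
n=2: y=0.2, sp=-1, e=sp−y=-1.2; I=-2.2, D=e−e_prev=-1.2; u=0·(-1.2)+0·(-2.2)+1·(-1.2)=-1.2; next y=4/5·0.2+1·(-1.2)=-1.04
n=3: y=-1.04, sp=-1, e=sp−y=0.04; I=-2.16, D=e−e_prev=1.24; u=0·0.04+0·(-2.16)+1·1.24=1.24; next y=4/5·(-1.04)+1·1.24=0.408
n=4: y=0.408, sp=-1, e=sp−y=-1.408; I=-3.568, D=e−e_prev=-1.448; u=0·(-1.408)+0·(-3.568)+1·(-1.448)=-1.448; next y=4/5·0.408+1·(-1.448)=-1.1216
n=5: y=-1.1216, sp=-1, e=sp−y=0.1216; I=-3.4464, D=e−e_prev=1.5296; u=0·0.1216+0·(-3.4464)+1·1.5296=1.5296; next y=4/5·(-1.1216)+1·1.5296=0.63232
n=6: y=0.63232, sp=-1, e=sp−y=-1.63232; I=-5.07872, D=e−e_prev=-1.75392; u=0·(-1.63232)+0·(-5.07872)+1·(-1.75392)=-1.75392; next y=4/5·0.63232+1·(-1.75392)=-1.248064

0 -1 -1.000 0.000
1 -1 1.000 -1.000
2 -1 -1.200 0.200
3 -1 1.240 -1.040
4 -1 -1.448 0.408
5 -1 1.530 -1.122
6 -1 -1.754 0.632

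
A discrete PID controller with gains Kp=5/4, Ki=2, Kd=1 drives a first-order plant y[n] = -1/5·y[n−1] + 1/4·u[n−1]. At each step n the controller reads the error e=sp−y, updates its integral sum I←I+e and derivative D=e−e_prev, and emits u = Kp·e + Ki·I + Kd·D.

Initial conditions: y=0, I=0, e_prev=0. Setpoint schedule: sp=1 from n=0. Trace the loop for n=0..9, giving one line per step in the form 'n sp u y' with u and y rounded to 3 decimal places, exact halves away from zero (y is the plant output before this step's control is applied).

(exact arithmetic carried between steps; '≈' marks a value shown rounded to 6 d.p. or computed from one; I and e_prev carry over from the previous line; the table rounds u and y to 3 d.p., halves away from zero)
n=0: y=0, sp=1, e=sp−y=1; I=1, D=e−e_prev=1; u=5/4·1+2·1+1·1=4.25; next y=-1/5·0+1/4·4.25=1.0625
n=1: y=1.0625, sp=1, e=sp−y=-0.0625; I=0.9375, D=e−e_prev=-1.0625; u=5/4·(-0.0625)+2·0.9375+1·(-1.0625)=0.734375; next y=-1/5·1.0625+1/4·0.734375≈-0.028906
n=2: y≈-0.028906, sp=1, e=sp−y≈1.028906; I≈1.966406, D=e−e_prev≈1.091406; u=5/4·1.028906+2·1.966406+1·1.091406≈6.310352; next y=-1/5·(-0.028906)+1/4·6.310352≈1.583369
n=3: y≈1.583369, sp=1, e=sp−y≈-0.583369; I≈1.383037, D=e−e_prev≈-1.612275; u=5/4·(-0.583369)+2·1.383037+1·(-1.612275)≈0.424587; next y=-1/5·1.583369+1/4·0.424587≈-0.210527
n=4: y≈-0.210527, sp=1, e=sp−y≈1.210527; I≈2.593564, D=e−e_prev≈1.793896; u=5/4·1.210527+2·2.593564+1·1.793896≈8.494183; next y=-1/5·(-0.210527)+1/4·8.494183≈2.165651
n=5: y≈2.165651, sp=1, e=sp−y≈-1.165651; I≈1.427913, D=e−e_prev≈-2.376178; u=5/4·(-1.165651)+2·1.427913+1·(-2.376178)≈-0.977416; next y=-1/5·2.165651+1/4·(-0.977416)≈-0.677484
n=6: y≈-0.677484, sp=1, e=sp−y≈1.677484; I≈3.105397, D=e−e_prev≈2.843135; u=5/4·1.677484+2·3.105397+1·2.843135≈11.150785; next y=-1/5·(-0.677484)+1/4·11.150785≈2.923193
n=7: y≈2.923193, sp=1, e=sp−y≈-1.923193; I≈1.182204, D=e−e_prev≈-3.600677; u=5/4·(-1.923193)+2·1.182204+1·(-3.600677)≈-3.640261; next y=-1/5·2.923193+1/4·(-3.640261)≈-1.494704
n=8: y≈-1.494704, sp=1, e=sp−y≈2.494704; I≈3.676908, D=e−e_prev≈4.417897; u=5/4·2.494704+2·3.676908+1·4.417897≈14.890093; next y=-1/5·(-1.494704)+1/4·14.890093≈4.021464
n=9: y≈4.021464, sp=1, e=sp−y≈-3.021464; I≈0.655444, D=e−e_prev≈-5.516168; u=5/4·(-3.021464)+2·0.655444+1·(-5.516168)≈-7.982110; next y=-1/5·4.021464+1/4·(-7.982110)≈-2.799820

0 1 4.250 0.000
1 1 0.734 1.063
2 1 6.310 -0.029
3 1 0.425 1.583
4 1 8.494 -0.211
5 1 -0.977 2.166
6 1 11.151 -0.677
7 1 -3.640 2.923
8 1 14.890 -1.495
9 1 -7.982 4.021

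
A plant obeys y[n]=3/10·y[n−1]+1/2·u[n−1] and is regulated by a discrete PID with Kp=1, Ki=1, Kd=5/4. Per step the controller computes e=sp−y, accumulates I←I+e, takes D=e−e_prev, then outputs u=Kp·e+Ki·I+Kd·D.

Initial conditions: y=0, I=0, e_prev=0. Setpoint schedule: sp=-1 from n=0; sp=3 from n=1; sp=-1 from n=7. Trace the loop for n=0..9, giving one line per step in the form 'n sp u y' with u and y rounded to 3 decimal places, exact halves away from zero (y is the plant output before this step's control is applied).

(exact arithmetic carried between steps; '≈' marks a value shown rounded to 6 d.p. or computed from one; I and e_prev carry over from the previous line; the table rounds u and y to 3 d.p., halves away from zero)
n=0: y=0, sp=-1, e=sp−y=-1; I=-1, D=e−e_prev=-1; u=1·(-1)+1·(-1)+5/4·(-1)=-3.25; next y=3/10·0+1/2·(-3.25)=-1.625
n=1: y=-1.625, sp=3, e=sp−y=4.625; I=3.625, D=e−e_prev=5.625; u=1·4.625+1·3.625+5/4·5.625=15.28125; next y=3/10·(-1.625)+1/2·15.28125=7.153125
n=2: y=7.153125, sp=3, e=sp−y=-4.153125; I=-0.528125, D=e−e_prev=-8.778125; u=1·(-4.153125)+1·(-0.528125)+5/4·(-8.778125)≈-15.653906; next y=3/10·7.153125+1/2·(-15.653906)≈-5.681016
n=3: y≈-5.681016, sp=3, e=sp−y≈8.681016; I≈8.152891, D=e−e_prev≈12.834141; u=1·8.681016+1·8.152891+5/4·12.834141≈32.876582; next y=3/10·(-5.681016)+1/2·32.876582≈14.733986
n=4: y≈14.733986, sp=3, e=sp−y≈-11.733986; I≈-3.581096, D=e−e_prev≈-20.415002; u=1·(-11.733986)+1·(-3.581096)+5/4·(-20.415002)≈-40.833834; next y=3/10·14.733986+1/2·(-40.833834)≈-15.996721
n=5: y≈-15.996721, sp=3, e=sp−y≈18.996721; I≈15.415626, D=e−e_prev≈30.730708; u=1·18.996721+1·15.415626+5/4·30.730708≈72.825732; next y=3/10·(-15.996721)+1/2·72.825732≈31.613849
n=6: y≈31.613849, sp=3, e=sp−y≈-28.613849; I≈-13.198224, D=e−e_prev≈-47.610571; u=1·(-28.613849)+1·(-13.198224)+5/4·(-47.610571)≈-101.325287; next y=3/10·31.613849+1/2·(-101.325287)≈-41.178488
n=7: y≈-41.178488, sp=-1, e=sp−y≈40.178488; I≈26.980265, D=e−e_prev≈68.792338; u=1·40.178488+1·26.980265+5/4·68.792338≈153.149175; next y=3/10·(-41.178488)+1/2·153.149175≈64.221041
n=8: y≈64.221041, sp=-1, e=sp−y≈-65.221041; I≈-38.240776, D=e−e_prev≈-105.399530; u=1·(-65.221041)+1·(-38.240776)+5/4·(-105.399530)≈-235.211230; next y=3/10·64.221041+1/2·(-235.211230)≈-98.339302
n=9: y≈-98.339302, sp=-1, e=sp−y≈97.339302; I≈59.098526, D=e−e_prev≈162.560344; u=1·97.339302+1·59.098526+5/4·162.560344≈359.638258; next y=3/10·(-98.339302)+1/2·359.638258≈150.317338

0 -1 -3.250 0.000
1 3 15.281 -1.625
2 3 -15.654 7.153
3 3 32.877 -5.681
4 3 -40.834 14.734
5 3 72.826 -15.997
6 3 -101.325 31.614
7 -1 153.149 -41.178
8 -1 -235.211 64.221
9 -1 359.638 -98.339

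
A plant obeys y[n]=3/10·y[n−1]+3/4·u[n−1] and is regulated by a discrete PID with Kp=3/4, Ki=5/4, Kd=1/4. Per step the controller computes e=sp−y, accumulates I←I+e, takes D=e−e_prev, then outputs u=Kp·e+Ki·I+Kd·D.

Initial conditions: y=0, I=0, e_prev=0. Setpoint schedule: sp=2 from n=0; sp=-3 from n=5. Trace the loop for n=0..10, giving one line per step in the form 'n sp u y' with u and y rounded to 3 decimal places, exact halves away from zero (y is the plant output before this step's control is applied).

(exact arithmetic carried between steps; '≈' marks a value shown rounded to 6 d.p. or computed from one; I and e_prev carry over from the previous line; the table rounds u and y to 3 d.p., halves away from zero)
n=0: y=0, sp=2, e=sp−y=2; I=2, D=e−e_prev=2; u=3/4·2+5/4·2+1/4·2=4.5; next y=3/10·0+3/4·4.5=3.375
n=1: y=3.375, sp=2, e=sp−y=-1.375; I=0.625, D=e−e_prev=-3.375; u=3/4·(-1.375)+5/4·0.625+1/4·(-3.375)=-1.09375; next y=3/10·3.375+3/4·(-1.09375)≈0.192188
n=2: y≈0.192188, sp=2, e=sp−y≈1.807813; I≈2.432813, D=e−e_prev≈3.182813; u=3/4·1.807813+5/4·2.432813+1/4·3.182813≈5.192578; next y=3/10·0.192188+3/4·5.192578≈3.952090
n=3: y≈3.952090, sp=2, e=sp−y≈-1.952090; I≈0.480723, D=e−e_prev≈-3.759902; u=3/4·(-1.952090)+5/4·0.480723+1/4·(-3.759902)≈-1.803140; next y=3/10·3.952090+3/4·(-1.803140)≈-0.166728
n=4: y≈-0.166728, sp=2, e=sp−y≈2.166728; I≈2.647450, D=e−e_prev≈4.118818; u=3/4·2.166728+5/4·2.647450+1/4·4.118818≈5.964063; next y=3/10·(-0.166728)+3/4·5.964063≈4.423029
n=5: y≈4.423029, sp=-3, e=sp−y≈-7.423029; I≈-4.775579, D=e−e_prev≈-9.589757; u=3/4·(-7.423029)+5/4·(-4.775579)+1/4·(-9.589757)≈-13.934184; next y=3/10·4.423029+3/4·(-13.934184)≈-9.123730
n=6: y≈-9.123730, sp=-3, e=sp−y≈6.123730; I≈1.348151, D=e−e_prev≈13.546759; u=3/4·6.123730+5/4·1.348151+1/4·13.546759≈9.664676; next y=3/10·(-9.123730)+3/4·9.664676≈4.511388
n=7: y≈4.511388, sp=-3, e=sp−y≈-7.511388; I≈-6.163237, D=e−e_prev≈-13.635117; u=3/4·(-7.511388)+5/4·(-6.163237)+1/4·(-13.635117)≈-16.746366; next y=3/10·4.511388+3/4·(-16.746366)≈-11.206358
n=8: y≈-11.206358, sp=-3, e=sp−y≈8.206358; I≈2.043121, D=e−e_prev≈15.717746; u=3/4·8.206358+5/4·2.043121+1/4·15.717746≈12.638107; next y=3/10·(-11.206358)+3/4·12.638107≈6.116673
n=9: y≈6.116673, sp=-3, e=sp−y≈-9.116673; I≈-7.073551, D=e−e_prev≈-17.323031; u=3/4·(-9.116673)+5/4·(-7.073551)+1/4·(-17.323031)≈-20.010202; next y=3/10·6.116673+3/4·(-20.010202)≈-13.172649
n=10: y≈-13.172649, sp=-3, e=sp−y≈10.172649; I≈3.099098, D=e−e_prev≈19.289322; u=3/4·10.172649+5/4·3.099098+1/4·19.289322≈16.325690; next y=3/10·(-13.172649)+3/4·16.325690≈8.292473

0 2 4.500 0.000
1 2 -1.094 3.375
2 2 5.193 0.192
3 2 -1.803 3.952
4 2 5.964 -0.167
5 -3 -13.934 4.423
6 -3 9.665 -9.124
7 -3 -16.746 4.511
8 -3 12.638 -11.206
9 -3 -20.010 6.117
10 -3 16.326 -13.173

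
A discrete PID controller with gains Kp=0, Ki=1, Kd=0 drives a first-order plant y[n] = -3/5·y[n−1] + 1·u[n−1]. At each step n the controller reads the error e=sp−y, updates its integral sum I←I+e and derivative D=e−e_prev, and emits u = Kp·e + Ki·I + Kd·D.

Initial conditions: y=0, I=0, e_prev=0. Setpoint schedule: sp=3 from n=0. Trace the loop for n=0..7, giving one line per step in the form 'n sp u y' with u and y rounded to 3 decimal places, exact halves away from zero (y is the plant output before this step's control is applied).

(exact arithmetic carried between steps; '≈' marks a value shown rounded to 6 d.p. or computed from one; I and e_prev carry over from the previous line; the table rounds u and y to 3 d.p., halves away from zero)
n=0: y=0, sp=3, e=sp−y=3; I=3, D=e−e_prev=3; u=0·3+1·3+0·3=3; next y=-3/5·0+1·3=3
n=1: y=3, sp=3, e=sp−y=0; I=3, D=e−e_prev=-3; u=0·0+1·3+0·(-3)=3; next y=-3/5·3+1·3=1.2
n=2: y=1.2, sp=3, e=sp−y=1.8; I=4.8, D=e−e_prev=1.8; u=0·1.8+1·4.8+0·1.8=4.8; next y=-3/5·1.2+1·4.8=4.08
n=3: y=4.08, sp=3, e=sp−y=-1.08; I=3.72, D=e−e_prev=-2.88; u=0·(-1.08)+1·3.72+0·(-2.88)=3.72; next y=-3/5·4.08+1·3.72=1.272
n=4: y=1.272, sp=3, e=sp−y=1.728; I=5.448, D=e−e_prev=2.808; u=0·1.728+1·5.448+0·2.808=5.448; next y=-3/5·1.272+1·5.448=4.6848
n=5: y=4.6848, sp=3, e=sp−y=-1.6848; I=3.7632, D=e−e_prev=-3.4128; u=0·(-1.6848)+1·3.7632+0·(-3.4128)=3.7632; next y=-3/5·4.6848+1·3.7632=0.95232
n=6: y=0.95232, sp=3, e=sp−y=2.04768; I=5.81088, D=e−e_prev=3.73248; u=0·2.04768+1·5.81088+0·3.73248=5.81088; next y=-3/5·0.95232+1·5.81088=5.239488
n=7: y=5.239488, sp=3, e=sp−y=-2.239488; I=3.571392, D=e−e_prev=-4.287168; u=0·(-2.239488)+1·3.571392+0·(-4.287168)=3.571392; next y=-3/5·5.239488+1·3.571392≈0.427699

0 3 3.000 0.000
1 3 3.000 3.000
2 3 4.800 1.200
3 3 3.720 4.080
4 3 5.448 1.272
5 3 3.763 4.685
6 3 5.811 0.952
7 3 3.571 5.239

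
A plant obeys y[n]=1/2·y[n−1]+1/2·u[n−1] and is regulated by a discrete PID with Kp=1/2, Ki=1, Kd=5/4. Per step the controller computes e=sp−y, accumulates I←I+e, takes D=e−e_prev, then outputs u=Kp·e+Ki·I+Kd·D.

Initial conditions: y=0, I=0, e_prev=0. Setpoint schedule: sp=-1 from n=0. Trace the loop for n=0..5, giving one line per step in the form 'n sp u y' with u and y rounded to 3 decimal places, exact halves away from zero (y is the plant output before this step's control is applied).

(exact arithmetic carried between steps; '≈' marks a value shown rounded to 6 d.p. or computed from one; I and e_prev carry over from the previous line; the table rounds u and y to 3 d.p., halves away from zero)
n=0: y=0, sp=-1, e=sp−y=-1; I=-1, D=e−e_prev=-1; u=1/2·(-1)+1·(-1)+5/4·(-1)=-2.75; next y=1/2·0+1/2·(-2.75)=-1.375
n=1: y=-1.375, sp=-1, e=sp−y=0.375; I=-0.625, D=e−e_prev=1.375; u=1/2·0.375+1·(-0.625)+5/4·1.375=1.28125; next y=1/2·(-1.375)+1/2·1.28125=-0.046875
n=2: y=-0.046875, sp=-1, e=sp−y=-0.953125; I=-1.578125, D=e−e_prev=-1.328125; u=1/2·(-0.953125)+1·(-1.578125)+5/4·(-1.328125)≈-3.714844; next y=1/2·(-0.046875)+1/2·(-3.714844)≈-1.880859
n=3: y≈-1.880859, sp=-1, e=sp−y≈0.880859; I≈-0.697266, D=e−e_prev≈1.833984; u=1/2·0.880859+1·(-0.697266)+5/4·1.833984≈2.035645; next y=1/2·(-1.880859)+1/2·2.035645≈0.077393
n=4: y≈0.077393, sp=-1, e=sp−y≈-1.077393; I≈-1.774658, D=e−e_prev≈-1.958252; u=1/2·(-1.077393)+1·(-1.774658)+5/4·(-1.958252)≈-4.761169; next y=1/2·0.077393+1/2·(-4.761169)≈-2.341888
n=5: y≈-2.341888, sp=-1, e=sp−y≈1.341888; I≈-0.432770, D=e−e_prev≈2.419281; u=1/2·1.341888+1·(-0.432770)+5/4·2.419281≈3.262276; next y=1/2·(-2.341888)+1/2·3.262276≈0.460194

0 -1 -2.750 0.000
1 -1 1.281 -1.375
2 -1 -3.715 -0.047
3 -1 2.036 -1.881
4 -1 -4.761 0.077
5 -1 3.262 -2.342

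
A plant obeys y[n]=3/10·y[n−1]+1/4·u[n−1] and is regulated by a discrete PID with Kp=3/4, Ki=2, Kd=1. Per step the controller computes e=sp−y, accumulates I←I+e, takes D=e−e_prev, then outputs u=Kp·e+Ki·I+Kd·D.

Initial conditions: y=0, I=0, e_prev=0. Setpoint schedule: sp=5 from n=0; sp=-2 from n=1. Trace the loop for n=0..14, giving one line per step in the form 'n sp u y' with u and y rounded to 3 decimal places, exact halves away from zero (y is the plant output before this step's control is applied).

(exact arithmetic carried between steps; '≈' marks a value shown rounded to 6 d.p. or computed from one; I and e_prev carry over from the previous line; the table rounds u and y to 3 d.p., halves away from zero)
n=0: y=0, sp=5, e=sp−y=5; I=5, D=e−e_prev=5; u=3/4·5+2·5+1·5=18.75; next y=3/10·0+1/4·18.75=4.6875
n=1: y=4.6875, sp=-2, e=sp−y=-6.6875; I=-1.6875, D=e−e_prev=-11.6875; u=3/4·(-6.6875)+2·(-1.6875)+1·(-11.6875)=-20.078125; next y=3/10·4.6875+1/4·(-20.078125)≈-3.613281
n=2: y≈-3.613281, sp=-2, e=sp−y≈1.613281; I≈-0.074219, D=e−e_prev≈8.300781; u=3/4·1.613281+2·(-0.074219)+1·8.300781≈9.362305; next y=3/10·(-3.613281)+1/4·9.362305≈1.256592
n=3: y≈1.256592, sp=-2, e=sp−y≈-3.256592; I≈-3.330811, D=e−e_prev≈-4.869873; u=3/4·(-3.256592)+2·(-3.330811)+1·(-4.869873)≈-13.973938; next y=3/10·1.256592+1/4·(-13.973938)≈-3.116507
n=4: y≈-3.116507, sp=-2, e=sp−y≈1.116507; I≈-2.214304, D=e−e_prev≈4.373099; u=3/4·1.116507+2·(-2.214304)+1·4.373099≈0.781872; next y=3/10·(-3.116507)+1/4·0.781872≈-0.739484
n=5: y≈-0.739484, sp=-2, e=sp−y≈-1.260516; I≈-3.474819, D=e−e_prev≈-2.377023; u=3/4·(-1.260516)+2·(-3.474819)+1·(-2.377023)≈-10.272049; next y=3/10·(-0.739484)+1/4·(-10.272049)≈-2.789857
n=6: y≈-2.789857, sp=-2, e=sp−y≈0.789857; I≈-2.684962, D=e−e_prev≈2.050373; u=3/4·0.789857+2·(-2.684962)+1·2.050373≈-2.727158; next y=3/10·(-2.789857)+1/4·(-2.727158)≈-1.518747
n=7: y≈-1.518747, sp=-2, e=sp−y≈-0.481253; I≈-3.166215, D=e−e_prev≈-1.271111; u=3/4·(-0.481253)+2·(-3.166215)+1·(-1.271111)≈-7.964481; next y=3/10·(-1.518747)+1/4·(-7.964481)≈-2.446744
n=8: y≈-2.446744, sp=-2, e=sp−y≈0.446744; I≈-2.719471, D=e−e_prev≈0.927998; u=3/4·0.446744+2·(-2.719471)+1·0.927998≈-4.175886; next y=3/10·(-2.446744)+1/4·(-4.175886)≈-1.777995
n=9: y≈-1.777995, sp=-2, e=sp−y≈-0.222005; I≈-2.941476, D=e−e_prev≈-0.668750; u=3/4·(-0.222005)+2·(-2.941476)+1·(-0.668750)≈-6.718206; next y=3/10·(-1.777995)+1/4·(-6.718206)≈-2.212950
n=10: y≈-2.212950, sp=-2, e=sp−y≈0.212950; I≈-2.728526, D=e−e_prev≈0.434955; u=3/4·0.212950+2·(-2.728526)+1·0.434955≈-4.862385; next y=3/10·(-2.212950)+1/4·(-4.862385)≈-1.879481
n=11: y≈-1.879481, sp=-2, e=sp−y≈-0.120519; I≈-2.849045, D=e−e_prev≈-0.333469; u=3/4·(-0.120519)+2·(-2.849045)+1·(-0.333469)≈-6.121948; next y=3/10·(-1.879481)+1/4·(-6.121948)≈-2.094331
n=12: y≈-2.094331, sp=-2, e=sp−y≈0.094331; I≈-2.754714, D=e−e_prev≈0.214850; u=3/4·0.094331+2·(-2.754714)+1·0.214850≈-5.223829; next y=3/10·(-2.094331)+1/4·(-5.223829)≈-1.934257
n=13: y≈-1.934257, sp=-2, e=sp−y≈-0.065743; I≈-2.820457, D=e−e_prev≈-0.160075; u=3/4·(-0.065743)+2·(-2.820457)+1·(-0.160075)≈-5.850296; next y=3/10·(-1.934257)+1/4·(-5.850296)≈-2.042851
n=14: y≈-2.042851, sp=-2, e=sp−y≈0.042851; I≈-2.777606, D=e−e_prev≈0.108594; u=3/4·0.042851+2·(-2.777606)+1·0.108594≈-5.414479; next y=3/10·(-2.042851)+1/4·(-5.414479)≈-1.966475

0 5 18.750 0.000
1 -2 -20.078 4.688
2 -2 9.362 -3.613
3 -2 -13.974 1.257
4 -2 0.782 -3.117
5 -2 -10.272 -0.739
6 -2 -2.727 -2.790
7 -2 -7.964 -1.519
8 -2 -4.176 -2.447
9 -2 -6.718 -1.778
10 -2 -4.862 -2.213
11 -2 -6.122 -1.879
12 -2 -5.224 -2.094
13 -2 -5.850 -1.934
14 -2 -5.414 -2.043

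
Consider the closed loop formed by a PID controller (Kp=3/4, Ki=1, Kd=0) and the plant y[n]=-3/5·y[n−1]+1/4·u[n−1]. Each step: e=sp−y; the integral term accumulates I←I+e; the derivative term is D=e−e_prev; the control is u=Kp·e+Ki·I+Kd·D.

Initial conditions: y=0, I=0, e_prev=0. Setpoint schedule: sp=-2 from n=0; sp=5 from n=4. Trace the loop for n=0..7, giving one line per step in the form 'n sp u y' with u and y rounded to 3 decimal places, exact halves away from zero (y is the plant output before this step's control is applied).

0 -2 -3.500 0.000
1 -2 -3.969 -0.875
2 -2 -5.807 -0.467
3 -2 -6.108 -1.172
4 5 4.706 -0.824
5 5 6.164 1.671
6 5 11.475 0.538
7 5 12.424 2.546

(exact arithmetic carried between steps; '≈' marks a value shown rounded to 6 d.p. or computed from one; I and e_prev carry over from the previous line; the table rounds u and y to 3 d.p., halves away from zero)
n=0: y=0, sp=-2, e=sp−y=-2; I=-2, D=e−e_prev=-2; u=3/4·(-2)+1·(-2)+0·(-2)=-3.5; next y=-3/5·0+1/4·(-3.5)=-0.875
n=1: y=-0.875, sp=-2, e=sp−y=-1.125; I=-3.125, D=e−e_prev=0.875; u=3/4·(-1.125)+1·(-3.125)+0·0.875=-3.96875; next y=-3/5·(-0.875)+1/4·(-3.96875)≈-0.467188
n=2: y≈-0.467188, sp=-2, e=sp−y≈-1.532813; I≈-4.657813, D=e−e_prev≈-0.407813; u=3/4·(-1.532813)+1·(-4.657813)+0·(-0.407813)≈-5.807422; next y=-3/5·(-0.467188)+1/4·(-5.807422)≈-1.171543
n=3: y≈-1.171543, sp=-2, e=sp−y≈-0.828457; I≈-5.486270, D=e−e_prev≈0.704355; u=3/4·(-0.828457)+1·(-5.486270)+0·0.704355≈-6.107612; next y=-3/5·(-1.171543)+1/4·(-6.107612)≈-0.823977
n=4: y≈-0.823977, sp=5, e=sp−y≈5.823977; I≈0.337708, D=e−e_prev≈6.652434; u=3/4·5.823977+1·0.337708+0·6.652434≈4.705691; next y=-3/5·(-0.823977)+1/4·4.705691≈1.670809
n=5: y≈1.670809, sp=5, e=sp−y≈3.329191; I≈3.666899, D=e−e_prev≈-2.494786; u=3/4·3.329191+1·3.666899+0·(-2.494786)≈6.163792; next y=-3/5·1.670809+1/4·6.163792≈0.538463
n=6: y≈0.538463, sp=5, e=sp−y≈4.461537; I≈8.128436, D=e−e_prev≈1.132347; u=3/4·4.461537+1·8.128436+0·1.132347≈11.474589; next y=-3/5·0.538463+1/4·11.474589≈2.545570
n=7: y≈2.545570, sp=5, e=sp−y≈2.454430; I≈10.582866, D=e−e_prev≈-2.007107; u=3/4·2.454430+1·10.582866+0·(-2.007107)≈12.423689; next y=-3/5·2.545570+1/4·12.423689≈1.578580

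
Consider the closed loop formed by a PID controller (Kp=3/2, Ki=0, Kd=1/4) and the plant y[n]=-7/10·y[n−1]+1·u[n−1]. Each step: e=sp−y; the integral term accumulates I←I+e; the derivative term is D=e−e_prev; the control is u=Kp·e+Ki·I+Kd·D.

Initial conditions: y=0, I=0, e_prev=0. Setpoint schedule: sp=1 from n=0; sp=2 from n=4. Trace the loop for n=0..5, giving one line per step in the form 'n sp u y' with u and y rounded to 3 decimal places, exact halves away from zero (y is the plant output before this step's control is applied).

0 1 1.750 0.000
1 1 -1.563 1.750
2 1 6.816 -2.788
3 1 -14.539 8.767
4 2 41.624 -20.676
5 2 -100.339 56.097

(exact arithmetic carried between steps; '≈' marks a value shown rounded to 6 d.p. or computed from one; I and e_prev carry over from the previous line; the table rounds u and y to 3 d.p., halves away from zero)
n=0: y=0, sp=1, e=sp−y=1; I=1, D=e−e_prev=1; u=3/2·1+0·1+1/4·1=1.75; next y=-7/10·0+1·1.75=1.75
n=1: y=1.75, sp=1, e=sp−y=-0.75; I=0.25, D=e−e_prev=-1.75; u=3/2·(-0.75)+0·0.25+1/4·(-1.75)=-1.5625; next y=-7/10·1.75+1·(-1.5625)=-2.7875
n=2: y=-2.7875, sp=1, e=sp−y=3.7875; I=4.0375, D=e−e_prev=4.5375; u=3/2·3.7875+0·4.0375+1/4·4.5375=6.815625; next y=-7/10·(-2.7875)+1·6.815625=8.766875
n=3: y=8.766875, sp=1, e=sp−y=-7.766875; I=-3.729375, D=e−e_prev=-11.554375; u=3/2·(-7.766875)+0·(-3.729375)+1/4·(-11.554375)≈-14.538906; next y=-7/10·8.766875+1·(-14.538906)≈-20.675719
n=4: y≈-20.675719, sp=2, e=sp−y≈22.675719; I≈18.946344, D=e−e_prev≈30.442594; u=3/2·22.675719+0·18.946344+1/4·30.442594≈41.624227; next y=-7/10·(-20.675719)+1·41.624227≈56.097230
n=5: y≈56.097230, sp=2, e=sp−y≈-54.097230; I≈-35.150886, D=e−e_prev≈-76.772948; u=3/2·(-54.097230)+0·(-35.150886)+1/4·(-76.772948)≈-100.339082; next y=-7/10·56.097230+1·(-100.339082)≈-139.607142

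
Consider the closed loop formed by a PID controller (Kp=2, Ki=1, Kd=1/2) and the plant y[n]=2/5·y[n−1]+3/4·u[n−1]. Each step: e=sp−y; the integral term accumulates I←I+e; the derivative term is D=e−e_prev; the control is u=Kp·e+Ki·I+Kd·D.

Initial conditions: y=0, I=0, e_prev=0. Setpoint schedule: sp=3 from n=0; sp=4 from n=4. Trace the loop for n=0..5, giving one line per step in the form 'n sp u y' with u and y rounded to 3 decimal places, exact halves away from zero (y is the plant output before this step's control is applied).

0 3 10.500 0.000
1 3 -15.563 7.875
2 3 40.889 -8.522
3 3 -81.017 27.258
4 4 186.027 -49.860
5 4 -392.198 119.576

(exact arithmetic carried between steps; '≈' marks a value shown rounded to 6 d.p. or computed from one; I and e_prev carry over from the previous line; the table rounds u and y to 3 d.p., halves away from zero)
n=0: y=0, sp=3, e=sp−y=3; I=3, D=e−e_prev=3; u=2·3+1·3+1/2·3=10.5; next y=2/5·0+3/4·10.5=7.875
n=1: y=7.875, sp=3, e=sp−y=-4.875; I=-1.875, D=e−e_prev=-7.875; u=2·(-4.875)+1·(-1.875)+1/2·(-7.875)=-15.5625; next y=2/5·7.875+3/4·(-15.5625)=-8.521875
n=2: y=-8.521875, sp=3, e=sp−y=11.521875; I=9.646875, D=e−e_prev=16.396875; u=2·11.521875+1·9.646875+1/2·16.396875≈40.889063; next y=2/5·(-8.521875)+3/4·40.889063≈27.258047
n=3: y≈27.258047, sp=3, e=sp−y≈-24.258047; I≈-14.611172, D=e−e_prev≈-35.779922; u=2·(-24.258047)+1·(-14.611172)+1/2·(-35.779922)≈-81.017227; next y=2/5·27.258047+3/4·(-81.017227)≈-49.859701
n=4: y≈-49.859701, sp=4, e=sp−y≈53.859701; I≈39.248529, D=e−e_prev≈78.117748; u=2·53.859701+1·39.248529+1/2·78.117748≈186.026806; next y=2/5·(-49.859701)+3/4·186.026806≈119.576224
n=5: y≈119.576224, sp=4, e=sp−y≈-115.576224; I≈-76.327694, D=e−e_prev≈-169.435925; u=2·(-115.576224)+1·(-76.327694)+1/2·(-169.435925)≈-392.198105; next y=2/5·119.576224+3/4·(-392.198105)≈-246.318089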